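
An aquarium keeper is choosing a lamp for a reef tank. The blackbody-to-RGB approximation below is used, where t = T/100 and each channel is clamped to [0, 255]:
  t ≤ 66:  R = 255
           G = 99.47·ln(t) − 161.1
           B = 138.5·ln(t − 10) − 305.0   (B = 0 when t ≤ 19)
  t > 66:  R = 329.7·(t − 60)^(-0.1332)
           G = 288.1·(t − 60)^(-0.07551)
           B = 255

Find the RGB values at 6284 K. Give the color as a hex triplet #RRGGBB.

t = 6284/100 = 62.84; the t ≤ 66 branch applies.
R = 255 by definition for t ≤ 66.
G = 99.47·ln 62.84 − 161.1 = 99.47·4.1406 − 161.1 = 250.765.
B = 138.5·ln(62.84 − 10) − 305.0 = 138.5·ln 52.84 − 305.0 = 138.5·3.9673 − 305.0 = 244.467.
Rounded: (255, 251, 244).
In hex: #FFFBF4.

#FFFBF4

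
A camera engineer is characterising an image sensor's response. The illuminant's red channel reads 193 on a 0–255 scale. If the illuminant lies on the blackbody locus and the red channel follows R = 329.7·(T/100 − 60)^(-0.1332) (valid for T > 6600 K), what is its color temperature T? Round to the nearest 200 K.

11600 K

(t − 60)^(-0.1332) = 193/329.7 = 0.58538.
t − 60 = 0.58538^(1/-0.1332) = 0.58538^(-7.508) = 55.713, so t = 115.713.
T = 100·t = 11571 K → 11600 K to the nearest 200 K.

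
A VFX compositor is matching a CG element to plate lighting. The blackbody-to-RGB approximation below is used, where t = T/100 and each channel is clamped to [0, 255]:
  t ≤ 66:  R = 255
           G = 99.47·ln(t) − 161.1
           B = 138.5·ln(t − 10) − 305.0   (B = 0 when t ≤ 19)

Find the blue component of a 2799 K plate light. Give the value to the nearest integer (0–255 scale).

95

t = 2799/100 = 27.99; the t ≤ 66 branch applies.
B = 138.5·ln(27.99 − 10) − 305.0 = 138.5·ln 17.99 − 305.0 = 138.5·2.8898 − 305.0 = 95.240.
Rounded: 95.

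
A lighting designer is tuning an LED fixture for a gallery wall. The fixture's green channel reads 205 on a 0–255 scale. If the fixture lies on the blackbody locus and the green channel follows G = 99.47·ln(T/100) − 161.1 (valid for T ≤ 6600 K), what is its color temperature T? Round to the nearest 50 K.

3950 K

ln t = (205 + 161.1) / 99.47 = 3.6805.
t = e^3.6805 = 39.666.
T = 100·t = 3967 K → 3950 K to the nearest 50 K.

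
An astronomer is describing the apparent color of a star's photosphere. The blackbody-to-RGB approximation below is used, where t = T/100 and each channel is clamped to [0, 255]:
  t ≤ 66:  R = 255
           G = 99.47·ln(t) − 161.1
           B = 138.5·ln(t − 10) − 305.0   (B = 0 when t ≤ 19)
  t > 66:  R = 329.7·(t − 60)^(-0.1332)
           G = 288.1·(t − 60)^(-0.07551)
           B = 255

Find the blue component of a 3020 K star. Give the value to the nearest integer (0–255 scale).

t = 3020/100 = 30.2; the t ≤ 66 branch applies.
B = 138.5·ln(30.2 − 10) − 305.0 = 138.5·ln 20.2 − 305.0 = 138.5·3.0057 − 305.0 = 111.287.
Rounded: 111.

111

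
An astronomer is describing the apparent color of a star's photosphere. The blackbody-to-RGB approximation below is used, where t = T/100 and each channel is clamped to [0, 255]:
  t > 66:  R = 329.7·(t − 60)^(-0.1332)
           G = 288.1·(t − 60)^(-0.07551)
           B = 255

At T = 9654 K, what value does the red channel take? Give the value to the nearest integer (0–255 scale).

t = 9654/100 = 96.54; the t > 66 branch applies.
R = 329.7·(96.54 − 60)^(-0.1332) = 329.7·36.54^(-0.1332) = 329.7·0.61921 = 204.154.
Rounded: 204.

204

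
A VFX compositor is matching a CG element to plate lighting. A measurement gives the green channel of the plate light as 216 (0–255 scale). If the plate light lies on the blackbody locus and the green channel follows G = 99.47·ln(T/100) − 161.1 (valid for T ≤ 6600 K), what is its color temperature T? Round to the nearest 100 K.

4400 K

ln t = (216 + 161.1) / 99.47 = 3.7911.
t = e^3.7911 = 44.305.
T = 100·t = 4430 K → 4400 K to the nearest 100 K.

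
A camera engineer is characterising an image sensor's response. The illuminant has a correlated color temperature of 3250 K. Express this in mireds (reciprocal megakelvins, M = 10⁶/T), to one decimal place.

M = 10⁶ / 3250 = 307.692 → 307.7 mireds.

307.7 mireds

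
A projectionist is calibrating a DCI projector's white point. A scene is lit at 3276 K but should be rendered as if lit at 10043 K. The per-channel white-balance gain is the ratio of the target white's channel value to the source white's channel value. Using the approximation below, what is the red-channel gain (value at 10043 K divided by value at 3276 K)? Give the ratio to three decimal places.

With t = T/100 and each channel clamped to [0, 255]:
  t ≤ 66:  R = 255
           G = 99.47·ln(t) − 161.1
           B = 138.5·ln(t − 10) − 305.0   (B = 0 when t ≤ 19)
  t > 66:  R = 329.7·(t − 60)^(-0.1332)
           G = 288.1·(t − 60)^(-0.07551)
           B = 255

At 3276 K (t = 32.76):
  R = 255 by definition for t ≤ 66.
At 10043 K (t = 100.43):
  R = 329.7·(100.43 − 60)^(-0.1332) = 329.7·40.43^(-0.1332) = 329.7·0.61092 = 201.422.
Gain = 201.422 / 255.000 = 0.7899 → 0.790.

0.790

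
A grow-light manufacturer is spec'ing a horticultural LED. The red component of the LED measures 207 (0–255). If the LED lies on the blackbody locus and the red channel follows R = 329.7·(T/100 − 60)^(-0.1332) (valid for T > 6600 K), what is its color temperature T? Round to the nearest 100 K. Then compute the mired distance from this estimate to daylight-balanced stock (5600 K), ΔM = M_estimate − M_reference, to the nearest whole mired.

-71 mireds

(t − 60)^(-0.1332) = 207/329.7 = 0.62784.
t − 60 = 0.62784^(1/-0.1332) = 0.62784^(-7.508) = 32.933, so t = 92.933.
T = 100·t = 9293 K → 9300 K to the nearest 100 K.
M_estimate = 10⁶/9300 = 107.53; M_reference = 10⁶/5600 = 178.57.
ΔM = 107.53 − 178.57 = -71.04 → -71 mireds.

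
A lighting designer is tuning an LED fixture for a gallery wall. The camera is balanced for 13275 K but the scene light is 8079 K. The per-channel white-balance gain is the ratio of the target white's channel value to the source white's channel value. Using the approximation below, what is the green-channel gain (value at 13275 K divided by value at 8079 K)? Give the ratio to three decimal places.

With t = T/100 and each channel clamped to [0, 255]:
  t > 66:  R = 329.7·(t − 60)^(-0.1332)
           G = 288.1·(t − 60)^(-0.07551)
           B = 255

0.910

At 8079 K (t = 80.79):
  G = 288.1·(80.79 − 60)^(-0.07551) = 288.1·20.79^(-0.07551) = 288.1·0.79522 = 229.104.
At 13275 K (t = 132.75):
  G = 288.1·(132.75 − 60)^(-0.07551) = 288.1·72.75^(-0.07551) = 288.1·0.72346 = 208.428.
Gain = 208.428 / 229.104 = 0.9098 → 0.910.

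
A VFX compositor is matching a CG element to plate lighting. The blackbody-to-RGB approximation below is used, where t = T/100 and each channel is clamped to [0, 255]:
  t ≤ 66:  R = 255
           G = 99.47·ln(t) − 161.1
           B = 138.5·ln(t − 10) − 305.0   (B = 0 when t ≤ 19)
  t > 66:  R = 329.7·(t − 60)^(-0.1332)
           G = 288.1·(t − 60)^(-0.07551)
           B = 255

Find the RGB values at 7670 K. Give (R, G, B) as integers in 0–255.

t = 7670/100 = 76.7; the t > 66 branch applies.
R = 329.7·(76.7 − 60)^(-0.1332) = 329.7·16.7^(-0.1332) = 329.7·0.68728 = 226.596.
G = 288.1·(76.7 − 60)^(-0.07551) = 288.1·16.7^(-0.07551) = 288.1·0.80849 = 232.925.
B = 255 by definition for t > 66.
Rounded: (227, 233, 255).

(227, 233, 255)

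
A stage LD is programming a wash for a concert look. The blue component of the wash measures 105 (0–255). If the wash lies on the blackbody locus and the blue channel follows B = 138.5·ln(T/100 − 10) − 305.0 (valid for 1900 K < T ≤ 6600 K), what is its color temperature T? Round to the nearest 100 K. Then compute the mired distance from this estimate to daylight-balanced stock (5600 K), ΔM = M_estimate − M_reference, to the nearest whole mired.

+166 mireds

ln(t − 10) = (105 + 305.0) / 138.5 = 2.9603.
t − 10 = e^2.9603 = 19.304, so t = 29.304.
T = 100·t = 2930 K → 2900 K to the nearest 100 K.
M_estimate = 10⁶/2900 = 344.83; M_reference = 10⁶/5600 = 178.57.
ΔM = 344.83 − 178.57 = 166.26 → +166 mireds.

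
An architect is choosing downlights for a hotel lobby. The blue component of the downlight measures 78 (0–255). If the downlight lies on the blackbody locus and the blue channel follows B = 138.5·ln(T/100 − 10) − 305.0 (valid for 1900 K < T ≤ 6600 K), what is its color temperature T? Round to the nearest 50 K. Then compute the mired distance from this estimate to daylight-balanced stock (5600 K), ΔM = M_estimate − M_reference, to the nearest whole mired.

+206 mireds

ln(t − 10) = (78 + 305.0) / 138.5 = 2.7653.
t − 10 = e^2.7653 = 15.884, so t = 25.884.
T = 100·t = 2588 K → 2600 K to the nearest 50 K.
M_estimate = 10⁶/2600 = 384.62; M_reference = 10⁶/5600 = 178.57.
ΔM = 384.62 − 178.57 = 206.04 → +206 mireds.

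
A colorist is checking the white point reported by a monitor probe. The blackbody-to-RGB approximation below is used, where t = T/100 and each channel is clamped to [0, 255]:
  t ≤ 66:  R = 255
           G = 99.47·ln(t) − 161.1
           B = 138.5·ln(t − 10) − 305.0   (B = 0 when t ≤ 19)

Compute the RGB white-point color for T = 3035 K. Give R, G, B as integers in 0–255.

R=255, G=178, B=112

t = 3035/100 = 30.35; the t ≤ 66 branch applies.
R = 255 by definition for t ≤ 66.
G = 99.47·ln 30.35 − 161.1 = 99.47·3.4128 − 161.1 = 178.371.
B = 138.5·ln(30.35 − 10) − 305.0 = 138.5·ln 20.35 − 305.0 = 138.5·3.0131 − 305.0 = 112.312.
Rounded: (255, 178, 112).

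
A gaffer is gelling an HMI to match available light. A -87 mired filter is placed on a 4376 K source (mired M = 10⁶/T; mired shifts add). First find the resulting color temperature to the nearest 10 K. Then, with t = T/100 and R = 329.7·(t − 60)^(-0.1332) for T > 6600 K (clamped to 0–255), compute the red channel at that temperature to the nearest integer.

M_in = 10⁶/4376 = 228.52; M_out = 228.52 + (-87) = 141.52.
T_out = 10⁶/141.52 = 7066.2 K → 7070 K; t = 70.7.
R = 329.7·(70.7 − 60)^(-0.1332) = 329.7·10.7^(-0.1332) = 329.7·0.72927 = 240.439.
Rounded: 240.

240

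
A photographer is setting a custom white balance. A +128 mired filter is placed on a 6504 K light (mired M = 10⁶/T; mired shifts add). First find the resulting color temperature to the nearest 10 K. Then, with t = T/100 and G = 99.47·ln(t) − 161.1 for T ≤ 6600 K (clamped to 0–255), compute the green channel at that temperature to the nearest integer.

194

M_in = 10⁶/6504 = 153.75; M_out = 153.75 + (+128) = 281.75.
T_out = 10⁶/281.75 = 3549.2 K → 3550 K; t = 35.5.
G = 99.47·ln 35.5 − 161.1 = 99.47·3.5695 − 161.1 = 193.961.
Rounded: 194.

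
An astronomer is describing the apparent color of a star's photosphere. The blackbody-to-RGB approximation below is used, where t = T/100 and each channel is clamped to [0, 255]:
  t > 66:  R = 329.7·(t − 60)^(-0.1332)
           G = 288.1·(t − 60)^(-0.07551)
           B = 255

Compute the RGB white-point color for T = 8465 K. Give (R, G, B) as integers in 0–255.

t = 8465/100 = 84.65; the t > 66 branch applies.
R = 329.7·(84.65 − 60)^(-0.1332) = 329.7·24.65^(-0.1332) = 329.7·0.65254 = 215.144.
G = 288.1·(84.65 − 60)^(-0.07551) = 288.1·24.65^(-0.07551) = 288.1·0.78506 = 226.176.
B = 255 by definition for t > 66.
Rounded: (215, 226, 255).

(215, 226, 255)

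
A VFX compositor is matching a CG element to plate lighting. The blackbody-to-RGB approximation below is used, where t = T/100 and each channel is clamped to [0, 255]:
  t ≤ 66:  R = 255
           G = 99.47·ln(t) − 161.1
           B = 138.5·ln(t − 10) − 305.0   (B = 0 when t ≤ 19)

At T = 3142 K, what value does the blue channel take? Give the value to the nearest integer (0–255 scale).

119

t = 3142/100 = 31.42; the t ≤ 66 branch applies.
B = 138.5·ln(31.42 − 10) − 305.0 = 138.5·ln 21.42 − 305.0 = 138.5·3.0643 − 305.0 = 119.409.
Rounded: 119.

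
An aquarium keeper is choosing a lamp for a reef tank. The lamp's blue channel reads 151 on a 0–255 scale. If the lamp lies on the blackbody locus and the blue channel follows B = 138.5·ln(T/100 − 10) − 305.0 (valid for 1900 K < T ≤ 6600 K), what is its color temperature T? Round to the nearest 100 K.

3700 K

ln(t − 10) = (151 + 305.0) / 138.5 = 3.2924.
t − 10 = e^3.2924 = 26.908, so t = 36.908.
T = 100·t = 3691 K → 3700 K to the nearest 100 K.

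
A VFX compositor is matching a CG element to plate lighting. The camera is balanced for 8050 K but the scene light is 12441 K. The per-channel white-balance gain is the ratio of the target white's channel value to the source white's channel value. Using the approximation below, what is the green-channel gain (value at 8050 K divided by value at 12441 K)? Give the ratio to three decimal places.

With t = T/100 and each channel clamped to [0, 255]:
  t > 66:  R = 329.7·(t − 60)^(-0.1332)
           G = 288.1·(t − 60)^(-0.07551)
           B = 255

At 12441 K (t = 124.41):
  G = 288.1·(124.41 − 60)^(-0.07551) = 288.1·64.41^(-0.07551) = 288.1·0.73014 = 210.353.
At 8050 K (t = 80.5):
  G = 288.1·(80.5 − 60)^(-0.07551) = 288.1·20.5^(-0.07551) = 288.1·0.79607 = 229.347.
Gain = 229.347 / 210.353 = 1.0903 → 1.090.

1.090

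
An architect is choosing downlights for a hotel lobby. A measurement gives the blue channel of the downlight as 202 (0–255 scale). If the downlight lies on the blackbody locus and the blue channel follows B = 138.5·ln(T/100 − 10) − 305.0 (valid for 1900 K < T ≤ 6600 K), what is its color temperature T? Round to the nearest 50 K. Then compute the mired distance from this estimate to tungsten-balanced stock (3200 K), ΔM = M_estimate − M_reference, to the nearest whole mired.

ln(t − 10) = (202 + 305.0) / 138.5 = 3.6606.
t − 10 = e^3.6606 = 38.887, so t = 48.887.
T = 100·t = 4889 K → 4900 K to the nearest 50 K.
M_estimate = 10⁶/4900 = 204.08; M_reference = 10⁶/3200 = 312.50.
ΔM = 204.08 − 312.50 = -108.42 → -108 mireds.

-108 mireds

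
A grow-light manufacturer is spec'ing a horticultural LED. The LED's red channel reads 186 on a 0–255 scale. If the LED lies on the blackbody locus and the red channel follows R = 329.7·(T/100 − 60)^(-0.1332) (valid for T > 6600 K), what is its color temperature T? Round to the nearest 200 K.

(t − 60)^(-0.1332) = 186/329.7 = 0.56415.
t − 60 = 0.56415^(1/-0.1332) = 0.56415^(-7.508) = 73.521, so t = 133.521.
T = 100·t = 13352 K → 13400 K to the nearest 200 K.

13400 K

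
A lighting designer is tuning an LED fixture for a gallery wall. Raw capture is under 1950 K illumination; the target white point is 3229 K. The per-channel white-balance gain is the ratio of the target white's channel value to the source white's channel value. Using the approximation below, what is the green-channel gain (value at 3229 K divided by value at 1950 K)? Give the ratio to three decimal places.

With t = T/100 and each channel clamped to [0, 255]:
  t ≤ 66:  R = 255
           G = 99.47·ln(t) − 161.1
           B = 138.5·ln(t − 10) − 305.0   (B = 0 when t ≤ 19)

1.373

At 1950 K (t = 19.5):
  G = 99.47·ln 19.5 − 161.1 = 99.47·2.9704 − 161.1 = 134.367.
At 3229 K (t = 32.29):
  G = 99.47·ln 32.29 − 161.1 = 99.47·3.4748 − 161.1 = 184.534.
Gain = 184.534 / 134.367 = 1.3734 → 1.373.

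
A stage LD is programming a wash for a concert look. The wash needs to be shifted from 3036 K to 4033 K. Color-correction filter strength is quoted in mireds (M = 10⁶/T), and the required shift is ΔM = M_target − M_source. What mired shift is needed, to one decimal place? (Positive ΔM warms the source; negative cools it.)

-81.4 mireds

M_source = 10⁶/3036 = 329.381; M_target = 10⁶/4033 = 247.954.
ΔM = 247.954 − 329.381 = -81.426 → -81.4 mireds, a cooling shift.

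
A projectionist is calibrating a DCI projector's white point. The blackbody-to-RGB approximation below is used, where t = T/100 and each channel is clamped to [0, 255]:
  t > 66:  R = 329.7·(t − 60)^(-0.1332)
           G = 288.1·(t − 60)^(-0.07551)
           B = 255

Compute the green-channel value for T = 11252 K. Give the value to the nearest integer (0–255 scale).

214

t = 11252/100 = 112.52; the t > 66 branch applies.
G = 288.1·(112.52 − 60)^(-0.07551) = 288.1·52.52^(-0.07551) = 288.1·0.74148 = 213.620.
Rounded: 214.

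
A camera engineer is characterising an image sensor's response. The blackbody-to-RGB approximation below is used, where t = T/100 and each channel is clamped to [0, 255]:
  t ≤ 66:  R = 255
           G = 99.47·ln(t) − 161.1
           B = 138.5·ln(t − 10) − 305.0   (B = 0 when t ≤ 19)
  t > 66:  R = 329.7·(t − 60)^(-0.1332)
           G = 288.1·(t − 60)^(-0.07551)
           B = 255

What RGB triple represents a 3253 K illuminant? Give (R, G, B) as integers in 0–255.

t = 3253/100 = 32.53; the t ≤ 66 branch applies.
R = 255 by definition for t ≤ 66.
G = 99.47·ln 32.53 − 161.1 = 99.47·3.4822 − 161.1 = 185.271.
B = 138.5·ln(32.53 − 10) − 305.0 = 138.5·ln 22.53 − 305.0 = 138.5·3.1148 − 305.0 = 126.406.
Rounded: (255, 185, 126).

(255, 185, 126)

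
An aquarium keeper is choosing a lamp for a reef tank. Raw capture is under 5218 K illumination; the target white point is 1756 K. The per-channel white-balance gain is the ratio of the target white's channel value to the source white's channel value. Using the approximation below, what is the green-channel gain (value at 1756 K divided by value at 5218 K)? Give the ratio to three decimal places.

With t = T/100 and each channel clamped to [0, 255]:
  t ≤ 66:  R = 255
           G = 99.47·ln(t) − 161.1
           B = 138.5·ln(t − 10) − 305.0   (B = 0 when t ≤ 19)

0.534

At 5218 K (t = 52.18):
  G = 99.47·ln 52.18 − 161.1 = 99.47·3.9547 − 161.1 = 232.274.
At 1756 K (t = 17.56):
  G = 99.47·ln 17.56 − 161.1 = 99.47·2.8656 − 161.1 = 123.944.
Gain = 123.944 / 232.274 = 0.5336 → 0.534.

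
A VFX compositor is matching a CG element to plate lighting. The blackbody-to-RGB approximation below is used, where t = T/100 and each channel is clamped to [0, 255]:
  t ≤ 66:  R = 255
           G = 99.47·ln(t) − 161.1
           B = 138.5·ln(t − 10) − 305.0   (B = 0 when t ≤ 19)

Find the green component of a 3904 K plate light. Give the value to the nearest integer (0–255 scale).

t = 3904/100 = 39.04; the t ≤ 66 branch applies.
G = 99.47·ln 39.04 − 161.1 = 99.47·3.6646 − 161.1 = 203.416.
Rounded: 203.

203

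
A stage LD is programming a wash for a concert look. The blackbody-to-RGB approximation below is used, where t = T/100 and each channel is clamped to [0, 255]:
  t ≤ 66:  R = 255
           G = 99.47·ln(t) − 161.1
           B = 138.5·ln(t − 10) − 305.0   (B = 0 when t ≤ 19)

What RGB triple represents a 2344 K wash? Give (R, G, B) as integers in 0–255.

(255, 153, 55)

t = 2344/100 = 23.44; the t ≤ 66 branch applies.
R = 255 by definition for t ≤ 66.
G = 99.47·ln 23.44 − 161.1 = 99.47·3.1544 − 161.1 = 152.673.
B = 138.5·ln(23.44 − 10) − 305.0 = 138.5·ln 13.44 − 305.0 = 138.5·2.5982 − 305.0 = 54.856.
Rounded: (255, 153, 55).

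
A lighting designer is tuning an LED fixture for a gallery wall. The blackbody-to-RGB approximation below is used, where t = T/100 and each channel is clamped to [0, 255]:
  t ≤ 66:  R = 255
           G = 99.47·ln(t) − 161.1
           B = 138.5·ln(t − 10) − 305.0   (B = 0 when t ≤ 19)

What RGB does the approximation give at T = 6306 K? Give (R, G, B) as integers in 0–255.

(255, 251, 245)

t = 6306/100 = 63.06; the t ≤ 66 branch applies.
R = 255 by definition for t ≤ 66.
G = 99.47·ln 63.06 − 161.1 = 99.47·4.1441 − 161.1 = 251.112.
B = 138.5·ln(63.06 − 10) − 305.0 = 138.5·ln 53.06 − 305.0 = 138.5·3.9714 − 305.0 = 245.042.
Rounded: (255, 251, 245).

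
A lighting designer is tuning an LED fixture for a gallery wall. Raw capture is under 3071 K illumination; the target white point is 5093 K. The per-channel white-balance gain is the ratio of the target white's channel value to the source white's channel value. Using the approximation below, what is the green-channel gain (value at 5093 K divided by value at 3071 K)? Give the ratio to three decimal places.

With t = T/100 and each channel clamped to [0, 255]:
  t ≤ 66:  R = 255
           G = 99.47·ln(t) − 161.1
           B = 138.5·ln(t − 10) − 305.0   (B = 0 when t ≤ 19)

At 3071 K (t = 30.71):
  G = 99.47·ln 30.71 − 161.1 = 99.47·3.4246 − 161.1 = 179.544.
At 5093 K (t = 50.93):
  G = 99.47·ln 50.93 − 161.1 = 99.47·3.9305 − 161.1 = 229.862.
Gain = 229.862 / 179.544 = 1.2803 → 1.280.

1.280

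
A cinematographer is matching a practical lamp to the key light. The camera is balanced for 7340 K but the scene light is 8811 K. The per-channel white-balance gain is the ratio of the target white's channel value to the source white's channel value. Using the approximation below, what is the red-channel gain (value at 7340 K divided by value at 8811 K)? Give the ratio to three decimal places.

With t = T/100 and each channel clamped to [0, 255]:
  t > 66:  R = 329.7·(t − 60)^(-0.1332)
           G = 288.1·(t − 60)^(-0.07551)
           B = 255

1.104

At 8811 K (t = 88.11):
  R = 329.7·(88.11 − 60)^(-0.1332) = 329.7·28.11^(-0.1332) = 329.7·0.64123 = 211.413.
At 7340 K (t = 73.4):
  R = 329.7·(73.4 − 60)^(-0.1332) = 329.7·13.4^(-0.1332) = 329.7·0.70773 = 233.340.
Gain = 233.340 / 211.413 = 1.1037 → 1.104.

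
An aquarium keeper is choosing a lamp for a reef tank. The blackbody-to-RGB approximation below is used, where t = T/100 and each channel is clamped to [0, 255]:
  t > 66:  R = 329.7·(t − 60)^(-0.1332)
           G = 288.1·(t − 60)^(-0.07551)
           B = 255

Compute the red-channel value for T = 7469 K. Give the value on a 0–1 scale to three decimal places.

t = 7469/100 = 74.69; the t > 66 branch applies.
R = 329.7·(74.69 − 60)^(-0.1332) = 329.7·14.69^(-0.1332) = 329.7·0.69912 = 230.500.
On a 0–1 scale: 230.500/255 = 0.9039 → 0.904.

0.904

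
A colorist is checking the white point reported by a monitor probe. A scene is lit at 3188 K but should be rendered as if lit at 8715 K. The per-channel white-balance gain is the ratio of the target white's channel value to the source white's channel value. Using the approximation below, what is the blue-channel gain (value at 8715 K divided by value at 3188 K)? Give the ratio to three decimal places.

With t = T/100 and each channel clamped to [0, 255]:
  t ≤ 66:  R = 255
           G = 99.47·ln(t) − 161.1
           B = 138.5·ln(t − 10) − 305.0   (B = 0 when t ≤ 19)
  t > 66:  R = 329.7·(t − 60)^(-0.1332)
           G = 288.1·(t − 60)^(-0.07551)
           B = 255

At 3188 K (t = 31.88):
  B = 138.5·ln(31.88 − 10) − 305.0 = 138.5·ln 21.88 − 305.0 = 138.5·3.0856 − 305.0 = 122.352.
At 8715 K (t = 87.15):
  B = 255 by definition for t > 66.
Gain = 255.000 / 122.352 = 2.0842 → 2.084.

2.084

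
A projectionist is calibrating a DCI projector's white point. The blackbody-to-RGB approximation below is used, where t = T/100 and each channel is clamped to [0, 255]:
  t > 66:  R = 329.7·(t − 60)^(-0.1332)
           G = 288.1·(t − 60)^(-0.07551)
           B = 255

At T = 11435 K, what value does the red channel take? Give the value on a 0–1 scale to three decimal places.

t = 11435/100 = 114.35; the t > 66 branch applies.
R = 329.7·(114.35 − 60)^(-0.1332) = 329.7·54.35^(-0.1332) = 329.7·0.58732 = 193.638.
On a 0–1 scale: 193.638/255 = 0.7594 → 0.759.

0.759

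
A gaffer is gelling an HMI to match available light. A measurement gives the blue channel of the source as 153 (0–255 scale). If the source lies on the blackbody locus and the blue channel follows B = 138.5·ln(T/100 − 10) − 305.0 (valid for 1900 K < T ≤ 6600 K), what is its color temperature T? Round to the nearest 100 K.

ln(t − 10) = (153 + 305.0) / 138.5 = 3.3069.
t − 10 = e^3.3069 = 27.299, so t = 37.299.
T = 100·t = 3730 K → 3700 K to the nearest 100 K.

3700 K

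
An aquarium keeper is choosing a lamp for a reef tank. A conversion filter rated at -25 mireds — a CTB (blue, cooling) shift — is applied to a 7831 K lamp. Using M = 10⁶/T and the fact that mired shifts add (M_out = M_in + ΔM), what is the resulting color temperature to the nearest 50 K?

9750 K

M_in = 10⁶/7831 = 127.70 mireds.
M_out = 127.70 + (-25) = 102.70 mireds.
T_out = 10⁶/102.70 = 9737.3 K → 9750 K.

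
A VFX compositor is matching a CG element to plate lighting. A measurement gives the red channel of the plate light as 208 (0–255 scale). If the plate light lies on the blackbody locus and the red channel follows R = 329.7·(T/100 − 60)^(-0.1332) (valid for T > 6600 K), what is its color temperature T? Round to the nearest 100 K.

9200 K

(t − 60)^(-0.1332) = 208/329.7 = 0.63088.
t − 60 = 0.63088^(1/-0.1332) = 0.63088^(-7.508) = 31.763, so t = 91.763.
T = 100·t = 9176 K → 9200 K to the nearest 100 K.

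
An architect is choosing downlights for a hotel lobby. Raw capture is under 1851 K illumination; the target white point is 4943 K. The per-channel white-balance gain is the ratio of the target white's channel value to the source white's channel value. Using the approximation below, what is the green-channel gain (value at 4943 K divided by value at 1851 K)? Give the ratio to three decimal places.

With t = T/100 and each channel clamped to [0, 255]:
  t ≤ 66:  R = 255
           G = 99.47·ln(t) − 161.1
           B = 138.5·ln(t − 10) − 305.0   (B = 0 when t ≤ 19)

1.756

At 1851 K (t = 18.51):
  G = 99.47·ln 18.51 − 161.1 = 99.47·2.9183 − 161.1 = 129.184.
At 4943 K (t = 49.43):
  G = 99.47·ln 49.43 − 161.1 = 99.47·3.9006 − 161.1 = 226.888.
Gain = 226.888 / 129.184 = 1.7563 → 1.756.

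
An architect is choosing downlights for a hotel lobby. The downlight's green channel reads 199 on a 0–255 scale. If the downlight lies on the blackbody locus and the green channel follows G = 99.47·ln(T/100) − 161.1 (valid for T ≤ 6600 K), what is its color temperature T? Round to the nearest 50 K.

3750 K

ln t = (199 + 161.1) / 99.47 = 3.6202.
t = e^3.6202 = 37.345.
T = 100·t = 3734 K → 3750 K to the nearest 50 K.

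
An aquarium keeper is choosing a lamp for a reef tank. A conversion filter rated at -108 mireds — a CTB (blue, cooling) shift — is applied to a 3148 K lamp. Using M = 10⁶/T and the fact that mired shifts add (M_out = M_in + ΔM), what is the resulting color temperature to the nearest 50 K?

M_in = 10⁶/3148 = 317.66 mireds.
M_out = 317.66 + (-108) = 209.66 mireds.
T_out = 10⁶/209.66 = 4769.6 K → 4750 K.

4750 K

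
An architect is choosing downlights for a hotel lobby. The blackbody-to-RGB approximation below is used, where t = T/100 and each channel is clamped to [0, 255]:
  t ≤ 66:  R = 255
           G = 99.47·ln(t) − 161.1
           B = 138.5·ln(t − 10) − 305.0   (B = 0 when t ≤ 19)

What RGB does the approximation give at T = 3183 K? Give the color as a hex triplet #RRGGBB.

#FFB77A

t = 3183/100 = 31.83; the t ≤ 66 branch applies.
R = 255 by definition for t ≤ 66.
G = 99.47·ln 31.83 − 161.1 = 99.47·3.4604 − 161.1 = 183.107.
B = 138.5·ln(31.83 − 10) − 305.0 = 138.5·ln 21.83 − 305.0 = 138.5·3.0833 − 305.0 = 122.035.
Rounded: (255, 183, 122).
In hex: #FFB77A.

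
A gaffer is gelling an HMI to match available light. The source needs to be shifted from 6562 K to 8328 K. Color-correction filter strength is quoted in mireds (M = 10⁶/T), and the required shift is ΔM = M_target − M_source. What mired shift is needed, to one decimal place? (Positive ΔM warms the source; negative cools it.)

-32.3 mireds

M_source = 10⁶/6562 = 152.393; M_target = 10⁶/8328 = 120.077.
ΔM = 120.077 − 152.393 = -32.316 → -32.3 mireds, a cooling shift.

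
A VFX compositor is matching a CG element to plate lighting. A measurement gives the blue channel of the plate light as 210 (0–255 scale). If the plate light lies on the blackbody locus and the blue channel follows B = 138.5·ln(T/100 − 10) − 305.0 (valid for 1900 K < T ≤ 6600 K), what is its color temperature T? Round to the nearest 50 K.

5100 K

ln(t − 10) = (210 + 305.0) / 138.5 = 3.7184.
t − 10 = e^3.7184 = 41.199, so t = 51.199.
T = 100·t = 5120 K → 5100 K to the nearest 50 K.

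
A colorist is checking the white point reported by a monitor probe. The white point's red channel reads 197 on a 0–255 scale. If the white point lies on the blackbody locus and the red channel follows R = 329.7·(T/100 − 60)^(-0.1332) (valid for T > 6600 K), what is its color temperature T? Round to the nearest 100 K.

(t − 60)^(-0.1332) = 197/329.7 = 0.59751.
t − 60 = 0.59751^(1/-0.1332) = 0.59751^(-7.508) = 47.761, so t = 107.761.
T = 100·t = 10776 K → 10800 K to the nearest 100 K.

10800 K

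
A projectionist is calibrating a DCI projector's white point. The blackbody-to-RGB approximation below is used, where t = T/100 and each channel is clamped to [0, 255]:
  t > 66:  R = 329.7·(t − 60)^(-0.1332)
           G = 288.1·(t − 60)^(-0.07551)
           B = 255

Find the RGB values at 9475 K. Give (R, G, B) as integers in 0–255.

(206, 220, 255)

t = 9475/100 = 94.75; the t > 66 branch applies.
R = 329.7·(94.75 − 60)^(-0.1332) = 329.7·34.75^(-0.1332) = 329.7·0.62337 = 205.525.
G = 288.1·(94.75 − 60)^(-0.07551) = 288.1·34.75^(-0.07551) = 288.1·0.76497 = 220.387.
B = 255 by definition for t > 66.
Rounded: (206, 220, 255).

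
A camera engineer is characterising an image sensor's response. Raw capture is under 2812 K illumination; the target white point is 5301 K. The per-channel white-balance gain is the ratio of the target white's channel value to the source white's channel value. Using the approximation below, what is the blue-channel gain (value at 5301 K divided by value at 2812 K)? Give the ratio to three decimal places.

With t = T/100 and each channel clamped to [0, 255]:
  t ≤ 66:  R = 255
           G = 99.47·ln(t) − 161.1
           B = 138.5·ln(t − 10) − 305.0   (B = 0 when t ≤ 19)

2.244

At 2812 K (t = 28.12):
  B = 138.5·ln(28.12 − 10) − 305.0 = 138.5·ln 18.12 − 305.0 = 138.5·2.8970 − 305.0 = 96.237.
At 5301 K (t = 53.01):
  B = 138.5·ln(53.01 − 10) − 305.0 = 138.5·ln 43.01 − 305.0 = 138.5·3.7614 − 305.0 = 215.958.
Gain = 215.958 / 96.237 = 2.2440 → 2.244.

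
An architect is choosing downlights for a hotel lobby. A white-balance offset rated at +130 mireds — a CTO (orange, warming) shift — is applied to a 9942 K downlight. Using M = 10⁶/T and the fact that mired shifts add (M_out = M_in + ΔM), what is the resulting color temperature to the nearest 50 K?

M_in = 10⁶/9942 = 100.58 mireds.
M_out = 100.58 + (+130) = 230.58 mireds.
T_out = 10⁶/230.58 = 4336.8 K → 4350 K.

4350 K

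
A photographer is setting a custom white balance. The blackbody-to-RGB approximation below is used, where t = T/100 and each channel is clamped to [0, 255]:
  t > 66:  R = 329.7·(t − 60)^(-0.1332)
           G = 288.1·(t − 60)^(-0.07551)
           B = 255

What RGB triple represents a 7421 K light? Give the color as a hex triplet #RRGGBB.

#E8ECFF

t = 7421/100 = 74.21; the t > 66 branch applies.
R = 329.7·(74.21 − 60)^(-0.1332) = 329.7·14.21^(-0.1332) = 329.7·0.70222 = 231.523.
G = 288.1·(74.21 − 60)^(-0.07551) = 288.1·14.21^(-0.07551) = 288.1·0.81840 = 235.782.
B = 255 by definition for t > 66.
Rounded: (232, 236, 255).
In hex: #E8ECFF.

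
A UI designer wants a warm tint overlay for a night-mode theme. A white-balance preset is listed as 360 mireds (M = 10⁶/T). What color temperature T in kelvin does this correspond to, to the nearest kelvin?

2778 K

T = 10⁶ / 360 = 2777.78 K → 2778 K.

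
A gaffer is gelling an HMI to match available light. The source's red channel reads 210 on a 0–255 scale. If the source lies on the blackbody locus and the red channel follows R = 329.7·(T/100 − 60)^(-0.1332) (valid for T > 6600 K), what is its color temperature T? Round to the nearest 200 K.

9000 K

(t − 60)^(-0.1332) = 210/329.7 = 0.63694.
t − 60 = 0.63694^(1/-0.1332) = 0.63694^(-7.508) = 29.561, so t = 89.561.
T = 100·t = 8956 K → 9000 K to the nearest 200 K.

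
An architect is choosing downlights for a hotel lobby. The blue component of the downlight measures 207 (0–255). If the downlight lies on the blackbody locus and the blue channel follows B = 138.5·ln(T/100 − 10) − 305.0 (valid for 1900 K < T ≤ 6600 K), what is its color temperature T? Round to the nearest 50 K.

ln(t − 10) = (207 + 305.0) / 138.5 = 3.6968.
t − 10 = e^3.6968 = 40.316, so t = 50.316.
T = 100·t = 5032 K → 5050 K to the nearest 50 K.

5050 K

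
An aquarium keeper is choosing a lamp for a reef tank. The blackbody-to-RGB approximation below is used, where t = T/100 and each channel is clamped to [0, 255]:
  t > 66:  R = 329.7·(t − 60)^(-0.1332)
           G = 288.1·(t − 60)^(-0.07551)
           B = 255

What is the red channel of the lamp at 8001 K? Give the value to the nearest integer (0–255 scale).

221

t = 8001/100 = 80.01; the t > 66 branch applies.
R = 329.7·(80.01 − 60)^(-0.1332) = 329.7·20.01^(-0.1332) = 329.7·0.67092 = 221.204.
Rounded: 221.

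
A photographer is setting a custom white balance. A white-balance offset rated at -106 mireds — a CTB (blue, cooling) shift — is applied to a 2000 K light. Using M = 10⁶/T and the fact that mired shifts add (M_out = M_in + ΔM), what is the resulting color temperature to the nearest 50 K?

M_in = 10⁶/2000 = 500.00 mireds.
M_out = 500.00 + (-106) = 394.00 mireds.
T_out = 10⁶/394.00 = 2538.1 K → 2550 K.

2550 K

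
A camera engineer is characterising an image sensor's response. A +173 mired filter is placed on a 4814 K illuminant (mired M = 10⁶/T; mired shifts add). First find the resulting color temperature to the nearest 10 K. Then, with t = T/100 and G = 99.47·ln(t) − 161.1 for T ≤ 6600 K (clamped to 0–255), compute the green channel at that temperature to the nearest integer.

164

M_in = 10⁶/4814 = 207.73; M_out = 207.73 + (+173) = 380.73.
T_out = 10⁶/380.73 = 2626.6 K → 2630 K; t = 26.3.
G = 99.47·ln 26.3 − 161.1 = 99.47·3.2696 − 161.1 = 164.124.
Rounded: 164.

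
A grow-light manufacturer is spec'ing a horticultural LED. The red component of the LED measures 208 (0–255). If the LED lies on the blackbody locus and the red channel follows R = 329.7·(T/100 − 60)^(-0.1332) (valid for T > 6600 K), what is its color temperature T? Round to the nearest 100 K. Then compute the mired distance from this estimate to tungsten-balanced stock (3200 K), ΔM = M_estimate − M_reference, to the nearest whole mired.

(t − 60)^(-0.1332) = 208/329.7 = 0.63088.
t − 60 = 0.63088^(1/-0.1332) = 0.63088^(-7.508) = 31.763, so t = 91.763.
T = 100·t = 9176 K → 9200 K to the nearest 100 K.
M_estimate = 10⁶/9200 = 108.70; M_reference = 10⁶/3200 = 312.50.
ΔM = 108.70 − 312.50 = -203.80 → -204 mireds.

-204 mireds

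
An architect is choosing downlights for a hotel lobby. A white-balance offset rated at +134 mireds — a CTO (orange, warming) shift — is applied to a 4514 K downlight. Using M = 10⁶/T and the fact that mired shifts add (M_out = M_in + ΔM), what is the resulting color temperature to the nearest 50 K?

M_in = 10⁶/4514 = 221.53 mireds.
M_out = 221.53 + (+134) = 355.53 mireds.
T_out = 10⁶/355.53 = 2812.7 K → 2800 K.

2800 K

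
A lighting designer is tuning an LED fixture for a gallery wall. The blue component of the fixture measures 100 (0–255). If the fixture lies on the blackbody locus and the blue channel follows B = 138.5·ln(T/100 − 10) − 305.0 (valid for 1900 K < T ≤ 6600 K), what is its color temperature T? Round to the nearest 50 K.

ln(t − 10) = (100 + 305.0) / 138.5 = 2.9242.
t − 10 = e^2.9242 = 18.619, so t = 28.619.
T = 100·t = 2862 K → 2850 K to the nearest 50 K.

2850 K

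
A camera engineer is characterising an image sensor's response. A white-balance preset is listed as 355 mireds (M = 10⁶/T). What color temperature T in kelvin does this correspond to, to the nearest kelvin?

T = 10⁶ / 355 = 2816.90 K → 2817 K.

2817 K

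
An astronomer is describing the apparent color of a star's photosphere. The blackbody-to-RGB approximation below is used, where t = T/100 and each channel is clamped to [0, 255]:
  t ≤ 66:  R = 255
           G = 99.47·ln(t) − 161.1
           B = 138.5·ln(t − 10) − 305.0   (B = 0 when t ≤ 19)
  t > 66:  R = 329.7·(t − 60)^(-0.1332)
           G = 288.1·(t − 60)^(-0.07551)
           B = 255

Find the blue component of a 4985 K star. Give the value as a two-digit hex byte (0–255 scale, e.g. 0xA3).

0xCD

t = 4985/100 = 49.85; the t ≤ 66 branch applies.
B = 138.5·ln(49.85 − 10) − 305.0 = 138.5·ln 39.85 − 305.0 = 138.5·3.6851 − 305.0 = 205.389.
Rounded: 205; in hex, 0xCD.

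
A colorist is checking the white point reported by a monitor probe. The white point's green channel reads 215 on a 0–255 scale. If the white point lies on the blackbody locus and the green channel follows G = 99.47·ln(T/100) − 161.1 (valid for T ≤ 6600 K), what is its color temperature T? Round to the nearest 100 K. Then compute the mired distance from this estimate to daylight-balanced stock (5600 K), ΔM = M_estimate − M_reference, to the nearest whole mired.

+49 mireds

ln t = (215 + 161.1) / 99.47 = 3.7810.
t = e^3.7810 = 43.862.
T = 100·t = 4386 K → 4400 K to the nearest 100 K.
M_estimate = 10⁶/4400 = 227.27; M_reference = 10⁶/5600 = 178.57.
ΔM = 227.27 − 178.57 = 48.70 → +49 mireds.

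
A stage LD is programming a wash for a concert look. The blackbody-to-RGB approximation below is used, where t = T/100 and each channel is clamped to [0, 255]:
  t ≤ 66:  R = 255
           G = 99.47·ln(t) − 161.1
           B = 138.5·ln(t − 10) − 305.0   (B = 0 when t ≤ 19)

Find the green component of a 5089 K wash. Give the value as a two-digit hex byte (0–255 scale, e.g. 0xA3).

t = 5089/100 = 50.89; the t ≤ 66 branch applies.
G = 99.47·ln 50.89 − 161.1 = 99.47·3.9297 − 161.1 = 229.784.
Rounded: 230; in hex, 0xE6.

0xE6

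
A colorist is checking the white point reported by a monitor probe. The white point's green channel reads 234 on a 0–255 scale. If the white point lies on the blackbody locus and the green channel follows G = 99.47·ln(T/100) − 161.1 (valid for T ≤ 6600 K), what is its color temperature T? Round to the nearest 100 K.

5300 K

ln t = (234 + 161.1) / 99.47 = 3.9721.
t = e^3.9721 = 53.093.
T = 100·t = 5309 K → 5300 K to the nearest 100 K.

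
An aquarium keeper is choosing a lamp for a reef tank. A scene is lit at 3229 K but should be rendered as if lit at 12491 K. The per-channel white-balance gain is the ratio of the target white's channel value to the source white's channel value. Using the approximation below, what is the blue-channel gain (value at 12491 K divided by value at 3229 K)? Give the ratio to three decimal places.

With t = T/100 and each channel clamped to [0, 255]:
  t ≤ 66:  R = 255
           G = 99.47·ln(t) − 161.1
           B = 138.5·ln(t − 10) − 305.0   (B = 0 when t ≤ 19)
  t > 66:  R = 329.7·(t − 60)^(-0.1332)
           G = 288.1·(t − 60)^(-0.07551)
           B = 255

At 3229 K (t = 32.29):
  B = 138.5·ln(32.29 − 10) − 305.0 = 138.5·ln 22.29 − 305.0 = 138.5·3.1041 − 305.0 = 124.923.
At 12491 K (t = 124.91):
  B = 255 by definition for t > 66.
Gain = 255.000 / 124.923 = 2.0413 → 2.041.

2.041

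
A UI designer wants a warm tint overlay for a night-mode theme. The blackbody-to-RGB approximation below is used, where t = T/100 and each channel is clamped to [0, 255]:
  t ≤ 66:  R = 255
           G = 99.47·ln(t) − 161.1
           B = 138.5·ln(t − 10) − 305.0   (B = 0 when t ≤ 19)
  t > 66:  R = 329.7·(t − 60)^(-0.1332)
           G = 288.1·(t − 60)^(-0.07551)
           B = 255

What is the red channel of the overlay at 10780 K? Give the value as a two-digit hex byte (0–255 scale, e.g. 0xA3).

0xC5

t = 10780/100 = 107.8; the t > 66 branch applies.
R = 329.7·(107.8 − 60)^(-0.1332) = 329.7·47.8^(-0.1332) = 329.7·0.59745 = 196.979.
Rounded: 197; in hex, 0xC5.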